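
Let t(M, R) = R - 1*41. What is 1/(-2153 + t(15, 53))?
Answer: -1/2141 ≈ -0.00046707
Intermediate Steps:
t(M, R) = -41 + R (t(M, R) = R - 41 = -41 + R)
1/(-2153 + t(15, 53)) = 1/(-2153 + (-41 + 53)) = 1/(-2153 + 12) = 1/(-2141) = -1/2141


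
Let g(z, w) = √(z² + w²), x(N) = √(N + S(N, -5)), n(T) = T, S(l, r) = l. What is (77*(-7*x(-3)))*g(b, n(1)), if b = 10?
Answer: -539*I*√606 ≈ -13269.0*I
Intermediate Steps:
x(N) = √2*√N (x(N) = √(N + N) = √(2*N) = √2*√N)
g(z, w) = √(w² + z²)
(77*(-7*x(-3)))*g(b, n(1)) = (77*(-7*√2*√(-3)))*√(1² + 10²) = (77*(-7*√2*I*√3))*√(1 + 100) = (77*(-7*I*√6))*√101 = (-539*I*√6)*√101 = -539*I*√606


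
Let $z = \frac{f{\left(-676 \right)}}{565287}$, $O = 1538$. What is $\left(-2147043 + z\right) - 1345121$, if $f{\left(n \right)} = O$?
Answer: $- \frac{1974074909530}{565287} \approx -3.4922 \cdot 10^{6}$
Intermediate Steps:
$f{\left(n \right)} = 1538$
$z = \frac{1538}{565287} \approx 0.0027207$
$\left(-2147043 + z\right) - 1345121 = \left(-2147043 + \frac{1538}{565287}\right) - 1345121 = - \frac{1213695494803}{565287} - 1345121 = - \frac{1974074909530}{565287}$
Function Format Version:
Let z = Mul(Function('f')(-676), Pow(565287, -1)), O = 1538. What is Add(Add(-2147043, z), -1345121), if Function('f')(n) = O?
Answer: Rational(-1974074909530, 565287) ≈ -3.4922e+6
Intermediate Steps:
Function('f')(n) = 1538
z = Rational(1538, 565287) (z = Mul(1538, Pow(565287, -1)) = Mul(1538, Rational(1, 565287)) = Rational(1538, 565287) ≈ 0.0027207)
Add(Add(-2147043, z), -1345121) = Add(Add(-2147043, Rational(1538, 565287)), -1345121) = Add(Rational(-1213695494803, 565287), -1345121) = Rational(-1974074909530, 565287)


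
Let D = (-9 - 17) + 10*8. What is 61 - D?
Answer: 7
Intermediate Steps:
D = 54 (D = -26 + 80 = 54)
61 - D = 61 - 1*54 = 61 - 54 = 7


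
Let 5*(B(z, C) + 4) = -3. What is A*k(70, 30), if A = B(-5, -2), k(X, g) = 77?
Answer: -1771/5 ≈ -354.20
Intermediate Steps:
B(z, C) = -23/5 (B(z, C) = -4 + (⅕)*(-3) = -4 - ⅗ = -23/5)
A = -23/5 ≈ -4.6000
A*k(70, 30) = -23/5*77 = -1771/5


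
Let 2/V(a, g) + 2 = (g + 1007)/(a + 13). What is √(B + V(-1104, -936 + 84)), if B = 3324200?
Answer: √18155342570466/2337 ≈ 1823.2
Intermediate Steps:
V(a, g) = 2/(-2 + (1007 + g)/(13 + a)) (V(a, g) = 2/(-2 + (g + 1007)/(a + 13)) = 2/(-2 + (1007 + g)/(13 + a)))
√(B + V(-1104, -936 + 84)) = √(3324200 + 2*(13 - 1104)/(981 + (-936 + 84) - 2*(-1104))) = √(3324200 + 2*(-1091)/(981 - 852 + 2208)) = √(3324200 + 2*(-1091)/2337) = √(3324200 + 2*(1/2337)*(-1091)) = √(3324200 - 2182/2337) = √(7768653218/2337) = √18155342570466/2337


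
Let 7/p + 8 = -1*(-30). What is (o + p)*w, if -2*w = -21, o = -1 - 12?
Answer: -5859/44 ≈ -133.16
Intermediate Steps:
o = -13
w = 21/2 (w = -½*(-21) = 21/2 ≈ 10.500)
p = 7/22 (p = 7/(-8 - 1*(-30)) = 7/(-8 + 30) = 7/22 ≈ 0.31818)
(o + p)*w = (-13 + 7/22)*(21/2) = -279/22*21/2 = -5859/44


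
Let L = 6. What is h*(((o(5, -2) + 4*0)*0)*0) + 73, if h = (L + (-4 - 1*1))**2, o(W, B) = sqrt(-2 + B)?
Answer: 73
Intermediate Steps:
h = 1 (h = (6 + (-4 - 1*1))**2 = (6 + (-4 - 1))**2 = (6 - 5)**2 = 1**2 = 1)
h*(((o(5, -2) + 4*0)*0)*0) + 73 = 1*(((sqrt(-2 - 2) + 4*0)*0)*0) + 73 = 1*(((sqrt(-4) + 0)*0)*0) + 73 = 1*(((2*I + 0)*0)*0) + 73 = 1*(((2*I)*0)*0) + 73 = 1*(0*0) + 73 = 1*0 + 73 = 0 + 73 = 73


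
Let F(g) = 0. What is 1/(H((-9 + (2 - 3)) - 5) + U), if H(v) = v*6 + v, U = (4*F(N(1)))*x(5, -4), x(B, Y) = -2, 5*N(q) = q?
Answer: -1/105 ≈ -0.0095238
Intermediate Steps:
N(q) = q/5
U = 0 (U = (4*0)*(-2) = 0*(-2) = 0)
H(v) = 7*v (H(v) = 6*v + v = 7*v)
1/(H((-9 + (2 - 3)) - 5) + U) = 1/(7*((-9 + (2 - 3)) - 5) + 0) = 1/(7*((-9 - 1) - 5) + 0) = 1/(7*(-10 - 5) + 0) = 1/(7*(-15) + 0) = 1/(-105 + 0) = 1/(-105) = -1/105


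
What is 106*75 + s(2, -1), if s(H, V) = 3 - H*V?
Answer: 7955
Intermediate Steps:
s(H, V) = 3 - H*V
106*75 + s(2, -1) = 106*75 + (3 - 1*2*(-1)) = 7950 + (3 + 2) = 7950 + 5 = 7955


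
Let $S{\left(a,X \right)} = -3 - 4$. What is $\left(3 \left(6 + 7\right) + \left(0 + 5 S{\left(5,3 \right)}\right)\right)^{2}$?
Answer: $16$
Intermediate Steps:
$S{\left(a,X \right)} = -7$ ($S{\left(a,X \right)} = -3 - 4 = -7$)
$\left(3 \left(6 + 7\right) + \left(0 + 5 S{\left(5,3 \right)}\right)\right)^{2} = \left(3 \left(6 + 7\right) + \left(0 + 5 \left(-7\right)\right)\right)^{2} = \left(3 \cdot 13 + \left(0 - 35\right)\right)^{2} = \left(39 - 35\right)^{2} = 4^{2} = 16$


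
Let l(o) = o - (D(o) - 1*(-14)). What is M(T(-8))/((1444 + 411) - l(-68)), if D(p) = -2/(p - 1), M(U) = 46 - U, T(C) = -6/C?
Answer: 12489/534620 ≈ 0.023361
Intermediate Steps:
D(p) = -2/(-1 + p)
l(o) = -14 + o + 2/(-1 + o) (l(o) = o - (-2/(-1 + o) - 1*(-14)) = o - (-2/(-1 + o) + 14) = o - (14 - 2/(-1 + o)) = o + (-14 + 2/(-1 + o)) = -14 + o + 2/(-1 + o))
M(T(-8))/((1444 + 411) - l(-68)) = (46 - (-6)/(-8))/((1444 + 411) - (2 + (-1 - 68)*(-14 - 68))/(-1 - 68)) = (46 - (-6)*(-1)/8)/(1855 - (2 - 69*(-82))/(-69)) = (46 - 1*¾)/(1855 - (-1)*(2 + 5658)/69) = (46 - ¾)/(1855 - (-1)*5660/69) = 181/(4*(1855 - 1*(-5660/69))) = 181/(4*(1855 + 5660/69)) = 181/(4*(133655/69)) = (181/4)*(69/133655) = 12489/534620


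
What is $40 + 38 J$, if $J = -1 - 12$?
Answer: $-454$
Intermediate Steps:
$J = -13$ ($J = -1 - 12 = -13$)
$40 + 38 J = 40 + 38 \left(-13\right) = 40 - 494 = -454$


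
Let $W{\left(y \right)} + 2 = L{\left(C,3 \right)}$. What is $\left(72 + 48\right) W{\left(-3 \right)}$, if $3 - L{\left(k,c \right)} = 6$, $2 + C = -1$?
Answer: $-600$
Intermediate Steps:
$C = -3$ ($C = -2 - 1 = -3$)
$L{\left(k,c \right)} = -3$ ($L{\left(k,c \right)} = 3 - 6 = -3$)
$W{\left(y \right)} = -5$ ($W{\left(y \right)} = -2 - 3 = -5$)
$\left(72 + 48\right) W{\left(-3 \right)} = \left(72 + 48\right) \left(-5\right) = 120 \left(-5\right) = -600$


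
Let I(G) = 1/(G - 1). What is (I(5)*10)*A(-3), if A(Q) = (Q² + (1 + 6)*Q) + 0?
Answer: -30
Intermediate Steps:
I(G) = 1/(-1 + G)
A(Q) = Q² + 7*Q (A(Q) = (Q² + 7*Q) + 0 = Q² + 7*Q)
(I(5)*10)*A(-3) = (10/(-1 + 5))*(-3*(7 - 3)) = (10/4)*(-3*4) = ((¼)*10)*(-12) = (5/2)*(-12) = -30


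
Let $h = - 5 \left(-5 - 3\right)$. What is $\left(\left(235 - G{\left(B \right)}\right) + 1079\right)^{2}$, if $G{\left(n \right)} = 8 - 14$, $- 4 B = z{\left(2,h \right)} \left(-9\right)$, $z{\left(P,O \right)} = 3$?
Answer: $1742400$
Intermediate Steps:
$h = 40$ ($h = \left(-5\right) \left(-8\right) = 40$)
$B = \frac{27}{4}$ ($B = - \frac{3 \left(-9\right)}{4} = \left(- \frac{1}{4}\right) \left(-27\right) = \frac{27}{4} \approx 6.75$)
$G{\left(n \right)} = -6$ ($G{\left(n \right)} = 8 - 14 = -6$)
$\left(\left(235 - G{\left(B \right)}\right) + 1079\right)^{2} = \left(\left(235 - -6\right) + 1079\right)^{2} = \left(\left(235 + 6\right) + 1079\right)^{2} = \left(241 + 1079\right)^{2} = 1320^{2} = 1742400$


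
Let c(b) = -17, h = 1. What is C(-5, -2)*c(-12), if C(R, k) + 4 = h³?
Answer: 51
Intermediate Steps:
C(R, k) = -3 (C(R, k) = -4 + 1³ = -4 + 1 = -3)
C(-5, -2)*c(-12) = -3*(-17) = 51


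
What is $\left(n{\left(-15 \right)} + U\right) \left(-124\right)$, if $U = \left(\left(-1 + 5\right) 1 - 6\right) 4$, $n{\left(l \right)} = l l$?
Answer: $-26908$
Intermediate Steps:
$n{\left(l \right)} = l^{2}$
$U = -8$ ($U = \left(4 \cdot 1 - 6\right) 4 = \left(4 - 6\right) 4 = \left(-2\right) 4 = -8$)
$\left(n{\left(-15 \right)} + U\right) \left(-124\right) = \left(\left(-15\right)^{2} - 8\right) \left(-124\right) = \left(225 - 8\right) \left(-124\right) = 217 \left(-124\right) = -26908$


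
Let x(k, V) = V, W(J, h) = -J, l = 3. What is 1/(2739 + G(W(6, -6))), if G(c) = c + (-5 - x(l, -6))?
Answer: 1/2734 ≈ 0.00036576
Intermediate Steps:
G(c) = 1 + c (G(c) = c + (-5 - 1*(-6)) = c + (-5 + 6) = c + 1 = 1 + c)
1/(2739 + G(W(6, -6))) = 1/(2739 + (1 - 1*6)) = 1/(2739 + (1 - 6)) = 1/(2739 - 5) = 1/2734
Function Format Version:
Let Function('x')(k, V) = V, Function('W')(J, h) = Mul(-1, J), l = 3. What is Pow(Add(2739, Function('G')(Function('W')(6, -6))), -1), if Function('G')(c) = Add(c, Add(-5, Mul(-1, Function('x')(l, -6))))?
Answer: Rational(1, 2734) ≈ 0.00036576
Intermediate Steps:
Function('G')(c) = Add(1, c) (Function('G')(c) = Add(c, Add(-5, Mul(-1, -6))) = Add(c, Add(-5, 6)) = Add(c, 1) = Add(1, c))
Pow(Add(2739, Function('G')(Function('W')(6, -6))), -1) = Pow(Add(2739, Add(1, Mul(-1, 6))), -1) = Pow(Add(2739, Add(1, -6)), -1) = Pow(Add(2739, -5), -1) = Pow(2734, -1) = Rational(1, 2734)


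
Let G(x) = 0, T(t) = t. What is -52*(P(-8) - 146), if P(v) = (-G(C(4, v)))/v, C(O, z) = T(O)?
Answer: 7592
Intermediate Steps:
C(O, z) = O
P(v) = 0 (P(v) = (-1*0)/v = 0/v = 0)
-52*(P(-8) - 146) = -52*(0 - 146) = -52*(-146) = 7592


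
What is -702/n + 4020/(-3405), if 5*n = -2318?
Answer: 87773/263093 ≈ 0.33362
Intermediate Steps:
n = -2318/5 (n = (⅕)*(-2318) = -2318/5 ≈ -463.60)
-702/n + 4020/(-3405) = -702/(-2318/5) + 4020/(-3405) = -702*(-5/2318) + 4020*(-1/3405) = 1755/1159 - 268/227 = 87773/263093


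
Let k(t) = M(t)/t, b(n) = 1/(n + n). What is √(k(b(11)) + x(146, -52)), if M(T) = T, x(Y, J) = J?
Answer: I*√51 ≈ 7.1414*I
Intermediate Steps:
b(n) = 1/(2*n)
k(t) = 1 (k(t) = t/t = 1)
√(k(b(11)) + x(146, -52)) = √(1 - 52) = √(-51) = I*√51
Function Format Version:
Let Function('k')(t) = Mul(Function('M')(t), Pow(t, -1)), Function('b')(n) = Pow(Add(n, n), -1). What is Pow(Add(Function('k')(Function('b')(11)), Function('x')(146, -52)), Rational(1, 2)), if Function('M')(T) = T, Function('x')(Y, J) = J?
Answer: Mul(I, Pow(51, Rational(1, 2))) ≈ Mul(7.1414, I)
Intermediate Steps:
Function('b')(n) = Mul(Rational(1, 2), Pow(n, -1)) (Function('b')(n) = Pow(Mul(2, n), -1) = Mul(Rational(1, 2), Pow(n, -1)))
Function('k')(t) = 1 (Function('k')(t) = Mul(t, Pow(t, -1)) = 1)
Pow(Add(Function('k')(Function('b')(11)), Function('x')(146, -52)), Rational(1, 2)) = Pow(Add(1, -52), Rational(1, 2)) = Pow(-51, Rational(1, 2)) = Mul(I, Pow(51, Rational(1, 2)))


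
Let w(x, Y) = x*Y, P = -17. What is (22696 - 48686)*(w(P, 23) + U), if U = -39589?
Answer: 1039080200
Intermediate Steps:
w(x, Y) = Y*x
(22696 - 48686)*(w(P, 23) + U) = (22696 - 48686)*(23*(-17) - 39589) = -25990*(-391 - 39589) = -25990*(-39980) = 1039080200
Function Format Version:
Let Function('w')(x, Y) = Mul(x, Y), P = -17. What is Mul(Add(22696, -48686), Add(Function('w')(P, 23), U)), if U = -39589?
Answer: 1039080200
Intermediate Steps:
Function('w')(x, Y) = Mul(Y, x)
Mul(Add(22696, -48686), Add(Function('w')(P, 23), U)) = Mul(Add(22696, -48686), Add(Mul(23, -17), -39589)) = Mul(-25990, Add(-391, -39589)) = Mul(-25990, -39980) = 1039080200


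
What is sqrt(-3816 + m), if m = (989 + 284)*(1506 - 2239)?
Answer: 5*I*sqrt(37477) ≈ 967.95*I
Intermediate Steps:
m = -933109 (m = 1273*(-733) = -933109)
sqrt(-3816 + m) = sqrt(-3816 - 933109) = sqrt(-936925) = 5*I*sqrt(37477)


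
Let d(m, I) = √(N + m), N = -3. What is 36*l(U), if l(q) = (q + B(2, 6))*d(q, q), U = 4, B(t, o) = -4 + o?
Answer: 216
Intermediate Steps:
d(m, I) = √(-3 + m)
l(q) = √(-3 + q)*(2 + q) (l(q) = (q + (-4 + 6))*√(-3 + q) = (q + 2)*√(-3 + q) = (2 + q)*√(-3 + q) = √(-3 + q)*(2 + q))
36*l(U) = 36*(√(-3 + 4)*(2 + 4)) = 36*(√1*6) = 36*(1*6) = 36*6 = 216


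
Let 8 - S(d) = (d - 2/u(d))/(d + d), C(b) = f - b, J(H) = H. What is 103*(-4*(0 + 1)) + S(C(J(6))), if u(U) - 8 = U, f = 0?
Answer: -4855/12 ≈ -404.58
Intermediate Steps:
u(U) = 8 + U
C(b) = -b (C(b) = 0 - b = -b)
S(d) = 8 - (d - 2/(8 + d))/(2*d) (S(d) = 8 - (d - 2/(8 + d))/(d + d) = 8 - (d - 2/(8 + d))/(2*d))
103*(-4*(0 + 1)) + S(C(J(6))) = 103*(-4*(0 + 1)) + (2 + 15*(-1*6)*(8 - 1*6))/(2*((-1*6))*(8 - 1*6)) = 103*(-4*1) + (½)*(2 + 15*(-6)*(8 - 6))/(-6*(8 - 6)) = 103*(-4) + (½)*(-⅙)*(2 + 15*(-6)*2)/2 = -412 + (½)*(-⅙)*(½)*(2 - 180) = -412 + (½)*(-⅙)*(½)*(-178) = -412 + 89/12 = -4855/12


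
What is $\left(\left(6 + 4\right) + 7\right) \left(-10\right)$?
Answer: $-170$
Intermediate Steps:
$\left(\left(6 + 4\right) + 7\right) \left(-10\right) = \left(10 + 7\right) \left(-10\right) = 17 \left(-10\right) = -170$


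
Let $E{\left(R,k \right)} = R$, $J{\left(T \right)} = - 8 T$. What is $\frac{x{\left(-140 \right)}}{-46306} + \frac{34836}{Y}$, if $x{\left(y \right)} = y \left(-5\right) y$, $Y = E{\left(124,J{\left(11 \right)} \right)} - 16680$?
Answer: $\frac{1171523}{95830267} \approx 0.012225$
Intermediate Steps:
$Y = -16556$ ($Y = 124 - 16680 = -16556$)
$x{\left(y \right)} = - 5 y^{2}$ ($x{\left(y \right)} = - 5 y y = - 5 y^{2}$)
$\frac{x{\left(-140 \right)}}{-46306} + \frac{34836}{Y} = \frac{\left(-5\right) \left(-140\right)^{2}}{-46306} + \frac{34836}{-16556} = \left(-5\right) 19600 \left(- \frac{1}{46306}\right) + 34836 \left(- \frac{1}{16556}\right) = \left(-98000\right) \left(- \frac{1}{46306}\right) - \frac{8709}{4139} = \frac{49000}{23153} - \frac{8709}{4139} = \frac{1171523}{95830267}$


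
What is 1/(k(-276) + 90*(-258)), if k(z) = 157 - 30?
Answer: -1/23093 ≈ -4.3303e-5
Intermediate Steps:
k(z) = 127
1/(k(-276) + 90*(-258)) = 1/(127 + 90*(-258)) = 1/(127 - 23220) = 1/(-23093) = -1/23093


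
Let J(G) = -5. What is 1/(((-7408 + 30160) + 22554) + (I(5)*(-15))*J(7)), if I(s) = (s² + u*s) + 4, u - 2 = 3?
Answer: 1/49356 ≈ 2.0261e-5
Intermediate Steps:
u = 5 (u = 2 + 3 = 5)
I(s) = 4 + s² + 5*s (I(s) = (s² + 5*s) + 4 = 4 + s² + 5*s)
1/(((-7408 + 30160) + 22554) + (I(5)*(-15))*J(7)) = 1/(((-7408 + 30160) + 22554) + ((4 + 5² + 5*5)*(-15))*(-5)) = 1/((22752 + 22554) + ((4 + 25 + 25)*(-15))*(-5)) = 1/(45306 + (54*(-15))*(-5)) = 1/(45306 - 810*(-5)) = 1/(45306 + 4050) = 1/49356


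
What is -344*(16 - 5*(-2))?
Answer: -8944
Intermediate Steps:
-344*(16 - 5*(-2)) = -344*(16 + 10) = -344*26 = -8944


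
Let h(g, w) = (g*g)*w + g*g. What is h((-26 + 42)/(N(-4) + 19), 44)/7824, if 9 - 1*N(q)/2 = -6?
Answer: 240/391363 ≈ 0.00061324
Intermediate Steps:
N(q) = 30 (N(q) = 18 - 2*(-6) = 18 + 12 = 30)
h(g, w) = g² + w*g² (h(g, w) = g²*w + g² = w*g² + g² = g² + w*g²)
h((-26 + 42)/(N(-4) + 19), 44)/7824 = (((-26 + 42)/(30 + 19))²*(1 + 44))/7824 = ((16/49)²*45)*(1/7824) = ((256/2401)*45)*(1/7824) = (11520/2401)*(1/7824) = 240/391363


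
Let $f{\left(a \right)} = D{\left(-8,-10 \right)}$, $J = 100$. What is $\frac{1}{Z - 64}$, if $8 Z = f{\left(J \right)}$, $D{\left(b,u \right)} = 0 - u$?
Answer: $- \frac{4}{251} \approx -0.015936$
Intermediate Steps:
$D{\left(b,u \right)} = - u$
$f{\left(a \right)} = 10$ ($f{\left(a \right)} = \left(-1\right) \left(-10\right) = 10$)
$Z = \frac{5}{4}$ ($Z = \frac{1}{8} \cdot 10 = \frac{5}{4} \approx 1.25$)
$\frac{1}{Z - 64} = \frac{1}{\frac{5}{4} - 64} = \frac{1}{- \frac{251}{4}} = - \frac{4}{251}$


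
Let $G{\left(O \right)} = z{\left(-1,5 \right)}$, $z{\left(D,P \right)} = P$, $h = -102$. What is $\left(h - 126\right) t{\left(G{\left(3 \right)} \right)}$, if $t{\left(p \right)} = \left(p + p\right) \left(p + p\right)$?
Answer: $-22800$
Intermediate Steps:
$G{\left(O \right)} = 5$
$t{\left(p \right)} = 4 p^{2}$ ($t{\left(p \right)} = 2 p 2 p = 4 p^{2}$)
$\left(h - 126\right) t{\left(G{\left(3 \right)} \right)} = \left(-102 - 126\right) 4 \cdot 5^{2} = - 228 \cdot 4 \cdot 25 = \left(-228\right) 100 = -22800$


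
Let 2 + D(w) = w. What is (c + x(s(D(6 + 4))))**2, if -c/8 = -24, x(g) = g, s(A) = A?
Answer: 40000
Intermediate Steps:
D(w) = -2 + w
c = 192 (c = -8*(-24) = 192)
(c + x(s(D(6 + 4))))**2 = (192 + (-2 + (6 + 4)))**2 = (192 + (-2 + 10))**2 = (192 + 8)**2 = 200**2 = 40000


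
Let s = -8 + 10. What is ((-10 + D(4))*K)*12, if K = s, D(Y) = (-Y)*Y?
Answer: -624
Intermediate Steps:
s = 2
D(Y) = -Y²
K = 2
((-10 + D(4))*K)*12 = ((-10 - 1*4²)*2)*12 = ((-10 - 1*16)*2)*12 = ((-10 - 16)*2)*12 = -26*2*12 = -52*12 = -624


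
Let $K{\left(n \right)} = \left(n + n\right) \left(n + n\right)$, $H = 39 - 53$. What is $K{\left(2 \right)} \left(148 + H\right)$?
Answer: $2144$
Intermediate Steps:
$H = -14$ ($H = 39 - 53 = -14$)
$K{\left(n \right)} = 4 n^{2}$ ($K{\left(n \right)} = 2 n 2 n = 4 n^{2}$)
$K{\left(2 \right)} \left(148 + H\right) = 4 \cdot 2^{2} \left(148 - 14\right) = 4 \cdot 4 \cdot 134 = 16 \cdot 134 = 2144$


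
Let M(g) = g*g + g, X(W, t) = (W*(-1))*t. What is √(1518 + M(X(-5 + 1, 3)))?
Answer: 3*√186 ≈ 40.915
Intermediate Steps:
X(W, t) = -W*t (X(W, t) = (-W)*t = -W*t)
M(g) = g + g² (M(g) = g² + g = g + g²)
√(1518 + M(X(-5 + 1, 3))) = √(1518 + (-1*(-5 + 1)*3)*(1 - 1*(-5 + 1)*3)) = √(1518 + (-1*(-4)*3)*(1 - 1*(-4)*3)) = √(1518 + 12*(1 + 12)) = √(1518 + 12*13) = √(1518 + 156) = √1674 = 3*√186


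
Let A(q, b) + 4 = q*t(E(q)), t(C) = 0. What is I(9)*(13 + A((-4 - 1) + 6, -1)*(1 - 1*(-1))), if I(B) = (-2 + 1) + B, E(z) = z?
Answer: 40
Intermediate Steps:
A(q, b) = -4 (A(q, b) = -4 + q*0 = -4 + 0 = -4)
I(B) = -1 + B
I(9)*(13 + A((-4 - 1) + 6, -1)*(1 - 1*(-1))) = (-1 + 9)*(13 - 4*(1 - 1*(-1))) = 8*(13 - 4*(1 + 1)) = 8*(13 - 4*2) = 8*(13 - 8) = 8*5 = 40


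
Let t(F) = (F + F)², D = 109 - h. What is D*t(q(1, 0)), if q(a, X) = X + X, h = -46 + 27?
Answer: 0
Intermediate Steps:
h = -19
q(a, X) = 2*X
D = 128 (D = 109 - 1*(-19) = 109 + 19 = 128)
t(F) = 4*F² (t(F) = (2*F)² = 4*F²)
D*t(q(1, 0)) = 128*(4*(2*0)²) = 128*(4*0²) = 128*(4*0) = 128*0 = 0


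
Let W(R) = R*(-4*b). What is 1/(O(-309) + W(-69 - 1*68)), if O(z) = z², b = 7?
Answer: 1/99317 ≈ 1.0069e-5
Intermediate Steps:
W(R) = -28*R (W(R) = R*(-4*7) = R*(-28) = -28*R)
1/(O(-309) + W(-69 - 1*68)) = 1/((-309)² - 28*(-69 - 1*68)) = 1/(95481 - 28*(-69 - 68)) = 1/(95481 - 28*(-137)) = 1/(95481 + 3836) = 1/99317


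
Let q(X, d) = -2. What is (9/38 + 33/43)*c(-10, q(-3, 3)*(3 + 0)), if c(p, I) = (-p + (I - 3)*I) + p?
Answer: 44307/817 ≈ 54.231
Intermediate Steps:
c(p, I) = I*(-3 + I) (c(p, I) = (-p + (-3 + I)*I) + p = (-p + I*(-3 + I)) + p = I*(-3 + I))
(9/38 + 33/43)*c(-10, q(-3, 3)*(3 + 0)) = (9/38 + 33/43)*((-2*(3 + 0))*(-3 - 2*(3 + 0))) = (9*(1/38) + 33*(1/43))*((-2*3)*(-3 - 2*3)) = (9/38 + 33/43)*(-6*(-3 - 6)) = 1641*(-6*(-9))/1634 = (1641/1634)*54 = 44307/817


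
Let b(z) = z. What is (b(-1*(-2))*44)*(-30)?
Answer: -2640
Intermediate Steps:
(b(-1*(-2))*44)*(-30) = (-1*(-2)*44)*(-30) = (2*44)*(-30) = 88*(-30) = -2640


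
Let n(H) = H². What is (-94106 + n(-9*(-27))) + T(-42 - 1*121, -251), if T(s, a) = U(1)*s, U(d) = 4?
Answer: -35709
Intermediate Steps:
T(s, a) = 4*s
(-94106 + n(-9*(-27))) + T(-42 - 1*121, -251) = (-94106 + (-9*(-27))²) + 4*(-42 - 1*121) = (-94106 + 243²) + 4*(-42 - 121) = (-94106 + 59049) + 4*(-163) = -35057 - 652 = -35709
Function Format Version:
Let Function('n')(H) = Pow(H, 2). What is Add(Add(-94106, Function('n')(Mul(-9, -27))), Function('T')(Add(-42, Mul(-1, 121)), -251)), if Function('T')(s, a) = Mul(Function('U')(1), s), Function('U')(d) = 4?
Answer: -35709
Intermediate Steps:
Function('T')(s, a) = Mul(4, s)
Add(Add(-94106, Function('n')(Mul(-9, -27))), Function('T')(Add(-42, Mul(-1, 121)), -251)) = Add(Add(-94106, Pow(Mul(-9, -27), 2)), Mul(4, Add(-42, Mul(-1, 121)))) = Add(Add(-94106, Pow(243, 2)), Mul(4, Add(-42, -121))) = Add(Add(-94106, 59049), Mul(4, -163)) = Add(-35057, -652) = -35709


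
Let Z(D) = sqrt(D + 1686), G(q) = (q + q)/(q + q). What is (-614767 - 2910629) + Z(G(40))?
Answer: -3525396 + sqrt(1687) ≈ -3.5254e+6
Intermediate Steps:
G(q) = 1 (G(q) = (2*q)/((2*q)) = (2*q)*(1/(2*q)) = 1)
Z(D) = sqrt(1686 + D)
(-614767 - 2910629) + Z(G(40)) = (-614767 - 2910629) + sqrt(1686 + 1) = -3525396 + sqrt(1687)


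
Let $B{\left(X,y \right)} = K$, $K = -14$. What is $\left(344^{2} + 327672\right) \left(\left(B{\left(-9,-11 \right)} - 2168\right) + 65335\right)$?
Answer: $28166743224$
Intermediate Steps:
$B{\left(X,y \right)} = -14$
$\left(344^{2} + 327672\right) \left(\left(B{\left(-9,-11 \right)} - 2168\right) + 65335\right) = \left(344^{2} + 327672\right) \left(\left(-14 - 2168\right) + 65335\right) = \left(118336 + 327672\right) \left(\left(-14 - 2168\right) + 65335\right) = 446008 \left(-2182 + 65335\right) = 446008 \cdot 63153 = 28166743224$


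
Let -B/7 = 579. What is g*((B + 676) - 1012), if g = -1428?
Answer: 6267492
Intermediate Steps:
B = -4053 (B = -7*579 = -4053)
g*((B + 676) - 1012) = -1428*((-4053 + 676) - 1012) = -1428*(-3377 - 1012) = -1428*(-4389) = 6267492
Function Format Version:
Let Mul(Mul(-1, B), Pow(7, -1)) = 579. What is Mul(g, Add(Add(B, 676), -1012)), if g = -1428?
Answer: 6267492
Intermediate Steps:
B = -4053 (B = Mul(-7, 579) = -4053)
Mul(g, Add(Add(B, 676), -1012)) = Mul(-1428, Add(Add(-4053, 676), -1012)) = Mul(-1428, Add(-3377, -1012)) = Mul(-1428, -4389) = 6267492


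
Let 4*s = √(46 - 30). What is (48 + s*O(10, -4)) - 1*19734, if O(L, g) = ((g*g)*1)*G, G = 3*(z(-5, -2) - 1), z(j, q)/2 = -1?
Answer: -19830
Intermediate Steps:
s = 1 (s = √(46 - 30)/4 = √16/4 = (¼)*4 = 1)
z(j, q) = -2 (z(j, q) = 2*(-1) = -2)
G = -9 (G = 3*(-2 - 1) = 3*(-3) = -9)
O(L, g) = -9*g² (O(L, g) = ((g*g)*1)*(-9) = (g²*1)*(-9) = g²*(-9) = -9*g²)
(48 + s*O(10, -4)) - 1*19734 = (48 + 1*(-9*(-4)²)) - 1*19734 = (48 + 1*(-9*16)) - 19734 = (48 + 1*(-144)) - 19734 = (48 - 144) - 19734 = -96 - 19734 = -19830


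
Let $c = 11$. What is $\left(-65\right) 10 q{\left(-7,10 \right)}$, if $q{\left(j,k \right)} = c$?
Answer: $-7150$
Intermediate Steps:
$q{\left(j,k \right)} = 11$
$\left(-65\right) 10 q{\left(-7,10 \right)} = \left(-65\right) 10 \cdot 11 = \left(-650\right) 11 = -7150$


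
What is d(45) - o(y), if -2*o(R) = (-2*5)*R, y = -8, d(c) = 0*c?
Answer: 40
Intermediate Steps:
d(c) = 0
o(R) = 5*R (o(R) = -(-2*5)*R/2 = -(-5)*R = 5*R)
d(45) - o(y) = 0 - 5*(-8) = 0 - 1*(-40) = 0 + 40 = 40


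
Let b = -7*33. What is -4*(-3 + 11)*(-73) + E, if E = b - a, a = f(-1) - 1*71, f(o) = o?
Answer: 2177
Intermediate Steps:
a = -72 (a = -1 - 1*71 = -1 - 71 = -72)
b = -231 (b = -1*231 = -231)
E = -159 (E = -231 - 1*(-72) = -231 + 72 = -159)
-4*(-3 + 11)*(-73) + E = -4*(-3 + 11)*(-73) - 159 = -4*8*(-73) - 159 = -32*(-73) - 159 = 2336 - 159 = 2177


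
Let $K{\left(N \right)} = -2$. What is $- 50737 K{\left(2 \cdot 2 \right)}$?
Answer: $101474$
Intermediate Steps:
$- 50737 K{\left(2 \cdot 2 \right)} = \left(-50737\right) \left(-2\right) = 101474$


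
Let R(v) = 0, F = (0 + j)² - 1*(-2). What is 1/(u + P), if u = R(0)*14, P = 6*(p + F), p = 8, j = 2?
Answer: 1/84 ≈ 0.011905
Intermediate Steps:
F = 6 (F = (0 + 2)² - 1*(-2) = 2² + 2 = 4 + 2 = 6)
P = 84 (P = 6*(8 + 6) = 6*14 = 84)
u = 0 (u = 0*14 = 0)
1/(u + P) = 1/(0 + 84) = 1/84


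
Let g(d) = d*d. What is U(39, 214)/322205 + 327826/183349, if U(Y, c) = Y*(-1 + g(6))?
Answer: 1628883811/908860993 ≈ 1.7922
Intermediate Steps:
g(d) = d²
U(Y, c) = 35*Y (U(Y, c) = Y*(-1 + 6²) = Y*(-1 + 36) = Y*35 = 35*Y)
U(39, 214)/322205 + 327826/183349 = (35*39)/322205 + 327826/183349 = 1365*(1/322205) + 327826*(1/183349) = 21/4957 + 327826/183349 = 1628883811/908860993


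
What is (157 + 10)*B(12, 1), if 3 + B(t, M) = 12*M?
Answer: 1503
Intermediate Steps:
B(t, M) = -3 + 12*M
(157 + 10)*B(12, 1) = (157 + 10)*(-3 + 12*1) = 167*(-3 + 12) = 167*9 = 1503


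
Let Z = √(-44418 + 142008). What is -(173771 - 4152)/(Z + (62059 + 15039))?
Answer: -6538642831/2972002007 + 169619*√97590/5944004014 ≈ -2.1912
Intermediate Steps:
Z = √97590 ≈ 312.39
-(173771 - 4152)/(Z + (62059 + 15039)) = -(173771 - 4152)/(√97590 + (62059 + 15039)) = -169619/(√97590 + 77098) = -169619/(77098 + √97590)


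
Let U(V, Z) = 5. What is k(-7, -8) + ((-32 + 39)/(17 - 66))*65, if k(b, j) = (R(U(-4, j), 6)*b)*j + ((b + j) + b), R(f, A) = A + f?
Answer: 4093/7 ≈ 584.71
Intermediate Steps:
k(b, j) = j + 2*b + 11*b*j (k(b, j) = ((6 + 5)*b)*j + ((b + j) + b) = (11*b)*j + (j + 2*b) = 11*b*j + (j + 2*b) = j + 2*b + 11*b*j)
k(-7, -8) + ((-32 + 39)/(17 - 66))*65 = (-8 + 2*(-7) + 11*(-7)*(-8)) + ((-32 + 39)/(17 - 66))*65 = (-8 - 14 + 616) + (7/(-49))*65 = 594 + (7*(-1/49))*65 = 594 - 1/7*65 = 594 - 65/7 = 4093/7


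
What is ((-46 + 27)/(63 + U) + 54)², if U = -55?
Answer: 170569/64 ≈ 2665.1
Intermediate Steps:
((-46 + 27)/(63 + U) + 54)² = ((-46 + 27)/(63 - 55) + 54)² = (-19/8 + 54)² = (413/8)² = 170569/64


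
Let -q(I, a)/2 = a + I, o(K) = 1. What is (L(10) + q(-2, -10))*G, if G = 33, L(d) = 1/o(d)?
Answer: 825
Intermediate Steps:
q(I, a) = -2*I - 2*a (q(I, a) = -2*(a + I) = -2*(I + a) = -2*I - 2*a)
L(d) = 1 (L(d) = 1/1 = 1)
(L(10) + q(-2, -10))*G = (1 + (-2*(-2) - 2*(-10)))*33 = (1 + (4 + 20))*33 = (1 + 24)*33 = 25*33 = 825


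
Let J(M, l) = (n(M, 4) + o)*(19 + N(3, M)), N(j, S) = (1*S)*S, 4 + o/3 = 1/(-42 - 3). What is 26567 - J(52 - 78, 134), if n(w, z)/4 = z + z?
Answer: 38140/3 ≈ 12713.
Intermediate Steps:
n(w, z) = 8*z (n(w, z) = 4*(z + z) = 4*(2*z) = 8*z)
o = -181/15 (o = -12 + 3/(-42 - 3) = -12 + 3/(-45) = -12 + 3*(-1/45) = -12 - 1/15 = -181/15 ≈ -12.067)
N(j, S) = S² (N(j, S) = S*S = S²)
J(M, l) = 5681/15 + 299*M²/15 (J(M, l) = (8*4 - 181/15)*(19 + M²) = (32 - 181/15)*(19 + M²) = 299*(19 + M²)/15 = 5681/15 + 299*M²/15)
26567 - J(52 - 78, 134) = 26567 - (5681/15 + 299*(52 - 78)²/15) = 26567 - (5681/15 + (299/15)*(-26)²) = 26567 - (5681/15 + (299/15)*676) = 26567 - (5681/15 + 202124/15) = 26567 - 1*41561/3 = 26567 - 41561/3 = 38140/3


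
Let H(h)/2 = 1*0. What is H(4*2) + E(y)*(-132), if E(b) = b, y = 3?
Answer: -396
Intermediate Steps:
H(h) = 0 (H(h) = 2*(1*0) = 2*0 = 0)
H(4*2) + E(y)*(-132) = 0 + 3*(-132) = 0 - 396 = -396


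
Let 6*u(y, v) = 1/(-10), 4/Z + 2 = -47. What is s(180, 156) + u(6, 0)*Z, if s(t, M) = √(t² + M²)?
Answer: 1/735 + 12*√394 ≈ 238.19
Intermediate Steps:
Z = -4/49 (Z = 4/(-2 - 47) = 4/(-49) = 4*(-1/49) = -4/49 ≈ -0.081633)
u(y, v) = -1/60 (u(y, v) = (⅙)/(-10) = (⅙)*(-⅒) = -1/60)
s(t, M) = √(M² + t²)
s(180, 156) + u(6, 0)*Z = √(156² + 180²) - 1/60*(-4/49) = √(24336 + 32400) + 1/735 = √56736 + 1/735 = 12*√394 + 1/735 = 1/735 + 12*√394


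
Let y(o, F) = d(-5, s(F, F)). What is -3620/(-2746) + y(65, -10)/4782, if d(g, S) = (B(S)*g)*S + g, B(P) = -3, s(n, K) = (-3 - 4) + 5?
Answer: 8607365/6565686 ≈ 1.3110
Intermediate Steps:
s(n, K) = -2 (s(n, K) = -7 + 5 = -2)
d(g, S) = g - 3*S*g (d(g, S) = (-3*g)*S + g = -3*S*g + g = g - 3*S*g)
y(o, F) = -35 (y(o, F) = -5*(1 - 3*(-2)) = -5*(1 + 6) = -5*7 = -35)
-3620/(-2746) + y(65, -10)/4782 = -3620/(-2746) - 35/4782 = -3620*(-1/2746) - 35*1/4782 = 1810/1373 - 35/4782 = 8607365/6565686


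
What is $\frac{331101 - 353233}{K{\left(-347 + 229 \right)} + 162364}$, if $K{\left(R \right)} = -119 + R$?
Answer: $- \frac{22132}{162127} \approx -0.13651$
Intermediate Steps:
$\frac{331101 - 353233}{K{\left(-347 + 229 \right)} + 162364} = \frac{331101 - 353233}{\left(-119 + \left(-347 + 229\right)\right) + 162364} = - \frac{22132}{\left(-119 - 118\right) + 162364} = - \frac{22132}{-237 + 162364} = - \frac{22132}{162127}$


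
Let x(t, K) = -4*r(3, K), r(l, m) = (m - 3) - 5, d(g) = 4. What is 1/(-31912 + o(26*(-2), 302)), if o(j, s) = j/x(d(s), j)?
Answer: -60/1914733 ≈ -3.1336e-5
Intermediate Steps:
r(l, m) = -8 + m (r(l, m) = (-3 + m) - 5 = -8 + m)
x(t, K) = 32 - 4*K (x(t, K) = -4*(-8 + K) = 32 - 4*K)
o(j, s) = j/(32 - 4*j)
1/(-31912 + o(26*(-2), 302)) = 1/(-31912 + (26*(-2))/(4*(8 - 26*(-2)))) = 1/(-31912 + (¼)*(-52)/(8 - 1*(-52))) = 1/(-31912 + (¼)*(-52)/(8 + 52)) = 1/(-31912 + (¼)*(-52)/60) = 1/(-31912 + (¼)*(-52)*(1/60)) = 1/(-31912 - 13/60) = 1/(-1914733/60) = -60/1914733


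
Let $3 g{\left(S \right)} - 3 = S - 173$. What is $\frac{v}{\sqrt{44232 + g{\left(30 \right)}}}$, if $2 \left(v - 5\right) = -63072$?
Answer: $- \frac{31531 \sqrt{99417}}{66278} \approx -150.0$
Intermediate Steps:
$v = -31531$ ($v = 5 + \frac{1}{2} \left(-63072\right) = 5 - 31536 = -31531$)
$g{\left(S \right)} = - \frac{170}{3} + \frac{S}{3}$ ($g{\left(S \right)} = 1 + \frac{S - 173}{3} = 1 + \frac{-173 + S}{3} = 1 + \left(- \frac{173}{3} + \frac{S}{3}\right) = - \frac{170}{3} + \frac{S}{3}$)
$\frac{v}{\sqrt{44232 + g{\left(30 \right)}}} = - \frac{31531}{\sqrt{44232 + \left(- \frac{170}{3} + \frac{1}{3} \cdot 30\right)}} = - \frac{31531}{\sqrt{44232 + \left(- \frac{170}{3} + 10\right)}} = - \frac{31531}{\sqrt{44232 - \frac{140}{3}}} = - \frac{31531}{\sqrt{\frac{132556}{3}}} = - \frac{31531}{\frac{2}{3} \sqrt{99417}} = - 31531 \frac{\sqrt{99417}}{66278} = - \frac{31531 \sqrt{99417}}{66278}$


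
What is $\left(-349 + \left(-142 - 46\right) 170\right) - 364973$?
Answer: $-397282$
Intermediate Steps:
$\left(-349 + \left(-142 - 46\right) 170\right) - 364973 = \left(-349 - 31960\right) - 364973 = -32309 - 364973 = -397282$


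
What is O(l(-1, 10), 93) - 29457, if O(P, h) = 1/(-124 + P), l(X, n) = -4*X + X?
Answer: -3564298/121 ≈ -29457.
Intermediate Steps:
l(X, n) = -3*X
O(l(-1, 10), 93) - 29457 = 1/(-124 - 3*(-1)) - 29457 = 1/(-124 + 3) - 29457 = 1/(-121) - 29457 = -1/121 - 29457 = -3564298/121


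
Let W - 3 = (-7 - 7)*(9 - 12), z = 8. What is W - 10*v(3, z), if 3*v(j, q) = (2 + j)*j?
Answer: -5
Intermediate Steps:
v(j, q) = j*(2 + j)/3 (v(j, q) = ((2 + j)*j)/3 = (j*(2 + j))/3 = j*(2 + j)/3)
W = 45 (W = 3 + (-7 - 7)*(9 - 12) = 3 - 14*(-3) = 3 + 42 = 45)
W - 10*v(3, z) = 45 - 10*3*(2 + 3)/3 = 45 - 10*3*5/3 = 45 - 10*5 = 45 - 50 = -5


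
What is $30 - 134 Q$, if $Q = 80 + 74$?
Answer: $-20606$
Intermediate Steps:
$Q = 154$
$30 - 134 Q = 30 - 20636 = -20606$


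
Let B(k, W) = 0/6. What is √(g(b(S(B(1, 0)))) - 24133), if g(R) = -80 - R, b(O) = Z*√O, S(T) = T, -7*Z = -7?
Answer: I*√24213 ≈ 155.61*I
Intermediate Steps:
Z = 1 (Z = -⅐*(-7) = 1)
B(k, W) = 0 (B(k, W) = 0*(⅙) = 0)
b(O) = √O (b(O) = 1*√O = √O)
√(g(b(S(B(1, 0)))) - 24133) = √((-80 - √0) - 24133) = √((-80 - 1*0) - 24133) = √((-80 + 0) - 24133) = √(-80 - 24133) = √(-24213) = I*√24213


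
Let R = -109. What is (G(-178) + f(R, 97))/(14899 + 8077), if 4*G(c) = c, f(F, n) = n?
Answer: 105/45952 ≈ 0.0022850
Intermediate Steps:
G(c) = c/4
(G(-178) + f(R, 97))/(14899 + 8077) = ((¼)*(-178) + 97)/(14899 + 8077) = (-89/2 + 97)/22976 = (105/2)*(1/22976) = 105/45952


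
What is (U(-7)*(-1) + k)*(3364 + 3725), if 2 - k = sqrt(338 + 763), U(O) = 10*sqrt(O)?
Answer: 14178 - 7089*sqrt(1101) - 70890*I*sqrt(7) ≈ -2.2104e+5 - 1.8756e+5*I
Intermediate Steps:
k = 2 - sqrt(1101) (k = 2 - sqrt(338 + 763) = 2 - sqrt(1101) ≈ -31.181)
(U(-7)*(-1) + k)*(3364 + 3725) = ((10*sqrt(-7))*(-1) + (2 - sqrt(1101)))*(3364 + 3725) = ((10*(I*sqrt(7)))*(-1) + (2 - sqrt(1101)))*7089 = ((10*I*sqrt(7))*(-1) + (2 - sqrt(1101)))*7089 = (-10*I*sqrt(7) + (2 - sqrt(1101)))*7089 = (2 - sqrt(1101) - 10*I*sqrt(7))*7089 = 14178 - 7089*sqrt(1101) - 70890*I*sqrt(7)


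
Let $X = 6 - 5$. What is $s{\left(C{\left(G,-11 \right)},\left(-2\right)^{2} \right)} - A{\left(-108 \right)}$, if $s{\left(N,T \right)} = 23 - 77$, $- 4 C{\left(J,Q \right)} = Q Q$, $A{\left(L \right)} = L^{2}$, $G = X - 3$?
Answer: $-11718$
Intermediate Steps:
$X = 1$
$G = -2$ ($G = 1 - 3 = -2$)
$C{\left(J,Q \right)} = - \frac{Q^{2}}{4}$ ($C{\left(J,Q \right)} = - \frac{Q Q}{4} = - \frac{Q^{2}}{4}$)
$s{\left(N,T \right)} = -54$ ($s{\left(N,T \right)} = 23 - 77 = -54$)
$s{\left(C{\left(G,-11 \right)},\left(-2\right)^{2} \right)} - A{\left(-108 \right)} = -54 - \left(-108\right)^{2} = -54 - 11664 = -11718$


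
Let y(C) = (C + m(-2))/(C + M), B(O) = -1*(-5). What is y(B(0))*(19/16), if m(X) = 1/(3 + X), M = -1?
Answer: 57/32 ≈ 1.7813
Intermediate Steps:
B(O) = 5
y(C) = (1 + C)/(-1 + C) (y(C) = (C + 1/(3 - 2))/(C - 1) = (C + 1/1)/(-1 + C) = (C + 1)/(-1 + C) = (1 + C)/(-1 + C))
y(B(0))*(19/16) = ((1 + 5)/(-1 + 5))*(19/16) = (6/4)*(19*(1/16)) = ((¼)*6)*(19/16) = (3/2)*(19/16) = 57/32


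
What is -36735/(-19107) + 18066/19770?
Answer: 59524334/20985855 ≈ 2.8364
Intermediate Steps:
-36735/(-19107) + 18066/19770 = -36735*(-1/19107) + 18066*(1/19770) = 12245/6369 + 3011/3295 = 59524334/20985855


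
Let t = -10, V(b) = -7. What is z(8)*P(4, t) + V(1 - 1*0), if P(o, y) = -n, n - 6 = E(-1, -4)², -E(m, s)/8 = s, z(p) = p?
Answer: -8247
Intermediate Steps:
E(m, s) = -8*s
n = 1030 (n = 6 + (-8*(-4))² = 6 + 32² = 6 + 1024 = 1030)
P(o, y) = -1030 (P(o, y) = -1*1030 = -1030)
z(8)*P(4, t) + V(1 - 1*0) = 8*(-1030) - 7 = -8240 - 7 = -8247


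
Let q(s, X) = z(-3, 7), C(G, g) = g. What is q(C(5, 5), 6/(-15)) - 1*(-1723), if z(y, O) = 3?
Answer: 1726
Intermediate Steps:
q(s, X) = 3
q(C(5, 5), 6/(-15)) - 1*(-1723) = 3 - 1*(-1723) = 3 + 1723 = 1726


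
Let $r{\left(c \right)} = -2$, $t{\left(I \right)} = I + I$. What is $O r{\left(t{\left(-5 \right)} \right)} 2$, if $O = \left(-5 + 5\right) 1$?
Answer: $0$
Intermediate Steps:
$t{\left(I \right)} = 2 I$
$O = 0$ ($O = 0 \cdot 1 = 0$)
$O r{\left(t{\left(-5 \right)} \right)} 2 = 0 \left(-2\right) 2 = 0 \cdot 2 = 0$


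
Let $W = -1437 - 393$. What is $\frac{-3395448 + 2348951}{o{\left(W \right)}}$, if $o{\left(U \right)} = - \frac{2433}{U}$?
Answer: $- \frac{638363170}{811} \approx -7.8713 \cdot 10^{5}$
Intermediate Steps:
$W = -1830$
$\frac{-3395448 + 2348951}{o{\left(W \right)}} = \frac{-3395448 + 2348951}{\left(-2433\right) \frac{1}{-1830}} = - \frac{1046497}{\left(-2433\right) \left(- \frac{1}{1830}\right)} = - \frac{1046497}{\frac{811}{610}} = \left(-1046497\right) \frac{610}{811} = - \frac{638363170}{811}$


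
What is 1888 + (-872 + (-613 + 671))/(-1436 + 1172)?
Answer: 22693/12 ≈ 1891.1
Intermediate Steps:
1888 + (-872 + (-613 + 671))/(-1436 + 1172) = 1888 + (-872 + 58)/(-264) = 1888 - 814*(-1/264) = 1888 + 37/12 = 22693/12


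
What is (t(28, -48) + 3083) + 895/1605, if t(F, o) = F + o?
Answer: 983402/321 ≈ 3063.6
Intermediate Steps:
(t(28, -48) + 3083) + 895/1605 = ((28 - 48) + 3083) + 895/1605 = (-20 + 3083) + 895*(1/1605) = 3063 + 179/321 = 983402/321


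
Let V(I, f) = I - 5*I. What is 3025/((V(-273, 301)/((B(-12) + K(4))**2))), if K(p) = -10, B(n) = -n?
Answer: 3025/273 ≈ 11.081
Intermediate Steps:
V(I, f) = -4*I
3025/((V(-273, 301)/((B(-12) + K(4))**2))) = 3025/(((-4*(-273))/((-1*(-12) - 10)**2))) = 3025/((1092/((12 - 10)**2))) = 3025/((1092/(2**2))) = 3025/((1092/4)) = 3025/((1092*(1/4))) = 3025/273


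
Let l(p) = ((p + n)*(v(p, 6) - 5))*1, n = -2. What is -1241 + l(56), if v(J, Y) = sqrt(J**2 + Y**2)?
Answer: -1511 + 108*sqrt(793) ≈ 1530.3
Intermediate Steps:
l(p) = (-5 + sqrt(36 + p**2))*(-2 + p) (l(p) = ((p - 2)*(sqrt(p**2 + 6**2) - 5))*1 = ((-2 + p)*(sqrt(p**2 + 36) - 5))*1 = ((-2 + p)*(sqrt(36 + p**2) - 5))*1 = ((-2 + p)*(-5 + sqrt(36 + p**2)))*1 = ((-5 + sqrt(36 + p**2))*(-2 + p))*1 = (-5 + sqrt(36 + p**2))*(-2 + p))
-1241 + l(56) = -1241 + (10 - 5*56 - 2*sqrt(36 + 56**2) + 56*sqrt(36 + 56**2)) = -1241 + (10 - 280 - 2*sqrt(36 + 3136) + 56*sqrt(36 + 3136)) = -1241 + (10 - 280 - 4*sqrt(793) + 56*sqrt(3172)) = -1241 + (10 - 280 - 4*sqrt(793) + 56*(2*sqrt(793))) = -1241 + (10 - 280 - 4*sqrt(793) + 112*sqrt(793)) = -1241 + (-270 + 108*sqrt(793)) = -1511 + 108*sqrt(793)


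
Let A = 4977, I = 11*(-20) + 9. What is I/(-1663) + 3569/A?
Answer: 6985394/8276751 ≈ 0.84398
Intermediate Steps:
I = -211 (I = -220 + 9 = -211)
I/(-1663) + 3569/A = -211/(-1663) + 3569/4977 = -211*(-1/1663) + 3569*(1/4977) = 211/1663 + 3569/4977 = 6985394/8276751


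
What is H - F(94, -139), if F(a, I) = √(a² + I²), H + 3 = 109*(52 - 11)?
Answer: 4466 - √28157 ≈ 4298.2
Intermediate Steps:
H = 4466 (H = -3 + 109*(52 - 11) = -3 + 109*41 = -3 + 4469 = 4466)
F(a, I) = √(I² + a²)
H - F(94, -139) = 4466 - √((-139)² + 94²) = 4466 - √(19321 + 8836) = 4466 - √28157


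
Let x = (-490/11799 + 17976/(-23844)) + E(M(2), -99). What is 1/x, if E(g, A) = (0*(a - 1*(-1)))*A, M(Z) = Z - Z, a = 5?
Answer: -23444613/18648532 ≈ -1.2572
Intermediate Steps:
M(Z) = 0
E(g, A) = 0 (E(g, A) = (0*(5 - 1*(-1)))*A = (0*(5 + 1))*A = (0*6)*A = 0*A = 0)
x = -18648532/23444613 (x = (-490/11799 + 17976/(-23844)) + 0 = (-490*1/11799 + 17976*(-1/23844)) + 0 = (-490/11799 - 1498/1987) + 0 = -18648532/23444613 + 0 = -18648532/23444613 ≈ -0.79543)
1/x = 1/(-18648532/23444613) = -23444613/18648532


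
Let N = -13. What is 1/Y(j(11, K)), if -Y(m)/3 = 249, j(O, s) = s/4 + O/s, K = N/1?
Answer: -1/747 ≈ -0.0013387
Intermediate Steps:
K = -13 (K = -13/1 = -13*1 = -13)
j(O, s) = s/4 + O/s (j(O, s) = s*(1/4) + O/s = s/4 + O/s)
Y(m) = -747 (Y(m) = -3*249 = -747)
1/Y(j(11, K)) = 1/(-747) = -1/747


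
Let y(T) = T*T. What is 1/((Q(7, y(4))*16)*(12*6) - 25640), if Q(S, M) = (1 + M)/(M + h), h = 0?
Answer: -1/24416 ≈ -4.0957e-5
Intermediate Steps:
y(T) = T²
Q(S, M) = (1 + M)/M (Q(S, M) = (1 + M)/(M + 0) = (1 + M)/M)
1/((Q(7, y(4))*16)*(12*6) - 25640) = 1/((((1 + 4²)/(4²))*16)*(12*6) - 25640) = 1/((((1 + 16)/16)*16)*72 - 25640) = 1/((((1/16)*17)*16)*72 - 25640) = 1/(((17/16)*16)*72 - 25640) = 1/(17*72 - 25640) = 1/(1224 - 25640) = 1/(-24416) = -1/24416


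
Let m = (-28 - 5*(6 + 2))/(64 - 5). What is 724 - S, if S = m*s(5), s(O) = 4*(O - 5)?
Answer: 724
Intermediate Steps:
s(O) = -20 + 4*O (s(O) = 4*(-5 + O) = -20 + 4*O)
m = -68/59 (m = (-28 - 5*8)/59 = (-28 - 40)*(1/59) = -68*1/59 = -68/59 ≈ -1.1525)
S = 0 (S = -68*(-20 + 4*5)/59 = -68*(-20 + 20)/59 = -68/59*0 = 0)
724 - S = 724 - 1*0 = 724 + 0 = 724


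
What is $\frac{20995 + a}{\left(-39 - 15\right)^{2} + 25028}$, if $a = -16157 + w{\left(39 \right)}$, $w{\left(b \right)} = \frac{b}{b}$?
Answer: $\frac{4839}{27944} \approx 0.17317$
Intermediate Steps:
$w{\left(b \right)} = 1$
$a = -16156$ ($a = -16157 + 1 = -16156$)
$\frac{20995 + a}{\left(-39 - 15\right)^{2} + 25028} = \frac{20995 - 16156}{\left(-39 - 15\right)^{2} + 25028} = \frac{4839}{\left(-54\right)^{2} + 25028} = \frac{4839}{2916 + 25028} = \frac{4839}{27944}$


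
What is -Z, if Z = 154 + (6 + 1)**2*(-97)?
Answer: 4599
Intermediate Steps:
Z = -4599 (Z = 154 + 7**2*(-97) = 154 + 49*(-97) = 154 - 4753 = -4599)
-Z = -1*(-4599) = 4599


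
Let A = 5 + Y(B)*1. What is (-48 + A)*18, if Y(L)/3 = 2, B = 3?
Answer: -666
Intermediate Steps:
Y(L) = 6 (Y(L) = 3*2 = 6)
A = 11 (A = 5 + 6*1 = 5 + 6 = 11)
(-48 + A)*18 = (-48 + 11)*18 = -37*18 = -666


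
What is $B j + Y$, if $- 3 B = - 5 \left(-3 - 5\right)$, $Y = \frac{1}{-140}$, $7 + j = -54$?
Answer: $\frac{341597}{420} \approx 813.33$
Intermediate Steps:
$j = -61$ ($j = -7 - 54 = -61$)
$Y = - \frac{1}{140} \approx -0.0071429$
$B = - \frac{40}{3}$ ($B = - \frac{\left(-5\right) \left(-3 - 5\right)}{3} = - \frac{\left(-5\right) \left(-8\right)}{3} = \left(- \frac{1}{3}\right) 40 = - \frac{40}{3} \approx -13.333$)
$B j + Y = \left(- \frac{40}{3}\right) \left(-61\right) - \frac{1}{140} = \frac{2440}{3} - \frac{1}{140} = \frac{341597}{420}$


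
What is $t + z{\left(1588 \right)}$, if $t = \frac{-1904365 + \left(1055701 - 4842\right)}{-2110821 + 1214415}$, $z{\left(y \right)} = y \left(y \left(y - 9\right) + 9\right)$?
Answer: $\frac{594892083349519}{149401} \approx 3.9818 \cdot 10^{9}$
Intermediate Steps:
$z{\left(y \right)} = y \left(9 + y \left(-9 + y\right)\right)$ ($z{\left(y \right)} = y \left(y \left(-9 + y\right) + 9\right) = y \left(9 + y \left(-9 + y\right)\right)$)
$t = \frac{142251}{149401}$ ($t = \frac{-1904365 + 1050859}{-896406} = \left(-853506\right) \left(- \frac{1}{896406}\right) = \frac{142251}{149401} \approx 0.95214$)
$t + z{\left(1588 \right)} = \frac{142251}{149401} + 1588 \left(9 + 1588^{2} - 14292\right) = \frac{142251}{149401} + 1588 \left(9 + 2521744 - 14292\right) = \frac{142251}{149401} + 1588 \cdot 2507461 = \frac{142251}{149401} + 3981848068 = \frac{594892083349519}{149401}$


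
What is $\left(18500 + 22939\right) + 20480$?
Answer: $61919$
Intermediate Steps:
$\left(18500 + 22939\right) + 20480 = 41439 + 20480 = 61919$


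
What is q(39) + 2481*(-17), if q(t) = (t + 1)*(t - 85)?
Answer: -44017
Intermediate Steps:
q(t) = (1 + t)*(-85 + t)
q(39) + 2481*(-17) = (-85 + 39² - 84*39) + 2481*(-17) = (-85 + 1521 - 3276) - 42177 = -1840 - 42177 = -44017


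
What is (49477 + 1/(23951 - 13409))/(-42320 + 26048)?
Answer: -521586535/171539424 ≈ -3.0406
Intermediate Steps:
(49477 + 1/(23951 - 13409))/(-42320 + 26048) = (49477 + 1/10542)/(-16272) = (49477 + 1/10542)*(-1/16272) = (521586535/10542)*(-1/16272) = -521586535/171539424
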